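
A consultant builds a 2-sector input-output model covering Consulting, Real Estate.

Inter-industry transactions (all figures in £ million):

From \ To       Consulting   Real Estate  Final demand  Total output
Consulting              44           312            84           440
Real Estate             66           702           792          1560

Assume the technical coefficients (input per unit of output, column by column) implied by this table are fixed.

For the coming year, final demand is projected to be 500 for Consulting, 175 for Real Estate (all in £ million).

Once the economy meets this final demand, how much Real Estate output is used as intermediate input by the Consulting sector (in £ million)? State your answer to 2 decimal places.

z_RC = 100.00

Technical coefficients a_ij = z_ij / X_j:
  a_CC = 44/440 = 0.10, a_RC = 66/440 = 0.15
  a_CR = 312/1560 = 0.20, a_RR = 702/1560 = 0.45
I − A =
  [   0.90    -0.20]
  [  -0.15     0.55]
det(I−A) = (0.90)(0.55) − (-0.20)(-0.15) = 0.4650
adj(I−A) = [[0.55, 0.20], [0.15, 0.90]]
(I − A)⁻¹ = adj(I−A) / det(I−A) ≈
  [   1.1828     0.4301]
  [   0.3226     1.9355]
First solve x = (I − A)⁻¹ d = adj(I−A)·d / det(I−A); in particular x_C = (0.55·500 + 0.20·175) / 0.4650 = 310.00 / 0.4650 ≈ 666.6667.
Intermediate flow from R to C: z_RC = a_RC · x_C = 0.15 × 310.00 / 0.4650 = 46.50 / 0.4650 = 100.00.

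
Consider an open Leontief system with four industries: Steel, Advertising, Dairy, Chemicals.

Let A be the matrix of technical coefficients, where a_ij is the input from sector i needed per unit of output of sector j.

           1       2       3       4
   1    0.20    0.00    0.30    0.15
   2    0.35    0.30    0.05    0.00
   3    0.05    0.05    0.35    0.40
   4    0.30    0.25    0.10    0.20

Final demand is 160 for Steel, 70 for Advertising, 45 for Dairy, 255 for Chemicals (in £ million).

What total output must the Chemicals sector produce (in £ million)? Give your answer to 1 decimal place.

x_4 = 737.2

I − A =
  [   0.80     0.00    -0.30    -0.15]
  [  -0.35     0.70    -0.05     0.00]
  [  -0.05    -0.05     0.65    -0.40]
  [  -0.30    -0.25    -0.10     0.80]
Compute the cofactors C_ij = (−1)^(i+j)·(3×3 minor ij) of I−A; the adjugate is their transpose:
adj(I−A) = Cᵀ =
  [ 0.329000   0.067125   0.180375   0.151875]
  [ 0.176000   0.306000   0.119000   0.092500]
  [ 0.161000   0.111625   0.403375   0.231875]
  [ 0.198500   0.134750   0.155250   0.346250]
det(I−A) = Σ_j (I−A)_1j·C_1j = (0.80)(0.329000) + (0.00)(0.176000) + (-0.30)(0.161000) + (-0.15)(0.198500) = 0.185125
(I − A)⁻¹ = adj(I−A) / det(I−A) ≈
  [   1.7772     0.3626     0.9743     0.8204]
  [   0.9507     1.6529     0.6428     0.4997]
  [   0.8697     0.6030     2.1789     1.2525]
  [   1.0722     0.7279     0.8386     1.8704]
x = (I − A)⁻¹ d = adj(I−A)·d / det(I−A), with det(I−A) = 0.185125:
  x_1 = (0.329000·160 + 0.067125·70 + 0.180375·45 + 0.151875·255) / 0.185125 = 104.18375 / 0.185125 ≈ 562.8
  x_2 = (0.176000·160 + 0.306000·70 + 0.119000·45 + 0.092500·255) / 0.185125 = 78.5225 / 0.185125 ≈ 424.2
  x_3 = (0.161000·160 + 0.111625·70 + 0.403375·45 + 0.231875·255) / 0.185125 = 110.85375 / 0.185125 ≈ 598.8
  x_4 = (0.198500·160 + 0.134750·70 + 0.155250·45 + 0.346250·255) / 0.185125 = 136.4725 / 0.185125 ≈ 737.2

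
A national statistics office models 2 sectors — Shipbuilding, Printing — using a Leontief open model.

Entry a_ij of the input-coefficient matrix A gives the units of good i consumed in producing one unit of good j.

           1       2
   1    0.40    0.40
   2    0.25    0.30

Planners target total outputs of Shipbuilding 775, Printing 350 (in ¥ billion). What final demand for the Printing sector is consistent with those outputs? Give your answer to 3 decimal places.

d_2 = 51.250

I − A =
  [   0.60    -0.40]
  [  -0.25     0.70]
d = (I − A) x:
  d_1 = (+0.60)·775 + (-0.40)·350 = 325.000
  d_2 = (-0.25)·775 + (+0.70)·350 = 51.250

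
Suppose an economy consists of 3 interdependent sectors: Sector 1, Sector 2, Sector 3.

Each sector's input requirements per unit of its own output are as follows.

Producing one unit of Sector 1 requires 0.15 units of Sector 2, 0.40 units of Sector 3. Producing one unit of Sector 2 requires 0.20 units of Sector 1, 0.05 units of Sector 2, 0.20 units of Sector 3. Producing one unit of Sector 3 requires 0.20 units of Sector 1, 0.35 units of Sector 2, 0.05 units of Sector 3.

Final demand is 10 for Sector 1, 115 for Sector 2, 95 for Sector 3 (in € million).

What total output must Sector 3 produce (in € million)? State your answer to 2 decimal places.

I − A =
  [   1.00    -0.20    -0.20]
  [  -0.15     0.95    -0.35]
  [  -0.40    -0.20     0.95]
Cofactors of I−A, C_ij = (−1)^(i+j)·(minor ij) (rows/columns in the sector order above):
  C_11 = (0.95)(0.95) − (-0.35)(-0.20) = 0.8325
  C_12 = −[(-0.15)(0.95) − (-0.35)(-0.40)] = 0.2825
  C_13 = (-0.15)(-0.20) − (0.95)(-0.40) = 0.4100
  C_21 = −[(-0.20)(0.95) − (-0.20)(-0.20)] = 0.2300
  C_22 = (1.00)(0.95) − (-0.20)(-0.40) = 0.8700
  C_23 = −[(1.00)(-0.20) − (-0.20)(-0.40)] = 0.2800
  C_31 = (-0.20)(-0.35) − (-0.20)(0.95) = 0.2600
  C_32 = −[(1.00)(-0.35) − (-0.20)(-0.15)] = 0.3800
  C_33 = (1.00)(0.95) − (-0.20)(-0.15) = 0.9200
det(I−A) = Σ_j (I−A)_1j·C_1j = (1.00)(0.8325) + (-0.20)(0.2825) + (-0.20)(0.4100) = 0.6940
adj(I−A) = Cᵀ =
  [ 0.8325   0.2300   0.2600]
  [ 0.2825   0.8700   0.3800]
  [ 0.4100   0.2800   0.9200]
(I − A)⁻¹ = adj(I−A) / det(I−A) ≈
  [   1.1996     0.3314     0.3746]
  [   0.4071     1.2536     0.5476]
  [   0.5908     0.4035     1.3256]
x = (I − A)⁻¹ d = adj(I−A)·d / det(I−A), with det(I−A) = 0.6940:
  x_1 = (0.8325·10 + 0.2300·115 + 0.2600·95) / 0.6940 = 59.475 / 0.6940 ≈ 85.70
  x_2 = (0.2825·10 + 0.8700·115 + 0.3800·95) / 0.6940 = 138.975 / 0.6940 ≈ 200.25
  x_3 = (0.4100·10 + 0.2800·115 + 0.9200·95) / 0.6940 = 123.70 / 0.6940 ≈ 178.24

x_3 = 178.24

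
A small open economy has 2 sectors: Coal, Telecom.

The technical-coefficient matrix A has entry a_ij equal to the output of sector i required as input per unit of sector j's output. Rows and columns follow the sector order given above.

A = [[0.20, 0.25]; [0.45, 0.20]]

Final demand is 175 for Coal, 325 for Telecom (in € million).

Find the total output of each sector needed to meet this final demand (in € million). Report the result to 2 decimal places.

I − A =
  [   0.80    -0.25]
  [  -0.45     0.80]
det(I−A) = (0.80)(0.80) − (-0.25)(-0.45) = 0.5275
adj(I−A) = [[0.80, 0.25], [0.45, 0.80]]
(I − A)⁻¹ = adj(I−A) / det(I−A) ≈
  [   1.5166     0.4739]
  [   0.8531     1.5166]
x = (I − A)⁻¹ d = adj(I−A)·d / det(I−A), with det(I−A) = 0.5275:
  x_C = (0.80·175 + 0.25·325) / 0.5275 = 221.25 / 0.5275 ≈ 419.43
  x_T = (0.45·175 + 0.80·325) / 0.5275 = 338.75 / 0.5275 ≈ 642.18

x_C = 419.43, x_T = 642.18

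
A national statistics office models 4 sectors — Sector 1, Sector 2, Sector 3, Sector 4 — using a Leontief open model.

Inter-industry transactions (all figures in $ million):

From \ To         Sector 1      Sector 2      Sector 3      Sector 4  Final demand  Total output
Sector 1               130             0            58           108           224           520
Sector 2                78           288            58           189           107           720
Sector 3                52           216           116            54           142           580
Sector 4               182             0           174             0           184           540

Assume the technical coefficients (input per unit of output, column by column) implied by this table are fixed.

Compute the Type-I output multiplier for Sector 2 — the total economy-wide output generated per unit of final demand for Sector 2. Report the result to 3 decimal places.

Technical coefficients a_ij = z_ij / X_j:
  a_11 = 130/520 = 0.25, a_21 = 78/520 = 0.15, a_31 = 52/520 = 0.10, a_41 = 182/520 = 0.35
  a_12 = 0/720 = 0.00, a_22 = 288/720 = 0.40, a_32 = 216/720 = 0.30, a_42 = 0/720 = 0.00
  a_13 = 58/580 = 0.10, a_23 = 58/580 = 0.10, a_33 = 116/580 = 0.20, a_43 = 174/580 = 0.30
  a_14 = 108/540 = 0.20, a_24 = 189/540 = 0.35, a_34 = 54/540 = 0.10, a_44 = 0/540 = 0.00
I − A =
  [   0.75     0.00    -0.10    -0.20]
  [  -0.15     0.60    -0.10    -0.35]
  [  -0.10    -0.30     0.80    -0.10]
  [  -0.35     0.00    -0.30     1.00]
Compute the cofactors C_ij = (−1)^(i+j)·(3×3 minor ij) of I−A; the adjugate is their transpose:
adj(I−A) = Cᵀ =
  [ 0.40050   0.04800   0.09600   0.10650]
  [ 0.23750   0.50200   0.18300   0.24150]
  [ 0.16275   0.20400   0.40800   0.14475]
  [ 0.18900   0.07800   0.15600   0.32700]
det(I−A) = Σ_j (I−A)_1j·C_1j = (0.75)(0.40050) + (0.00)(0.23750) + (-0.10)(0.16275) + (-0.20)(0.18900) = 0.2463
(I − A)⁻¹ = adj(I−A) / det(I−A) ≈
  [   1.6261     0.1949     0.3898     0.4324]
  [   0.9643     2.0382     0.7430     0.9805]
  [   0.6608     0.8283     1.6565     0.5877]
  [   0.7674     0.3167     0.6334     1.3276]
The output multiplier for sector j is the column-j sum of the Leontief inverse (I − A)⁻¹ = adj(I−A) / det(I−A).
Column 2 of adj(I−A): (0.04800, 0.50200, 0.20400, 0.07800); det(I−A) = 0.2463.
m_2 = (0.04800 + 0.50200 + 0.20400 + 0.07800) / 0.2463 = 0.832 / 0.2463 ≈ 3.378.

m_2 = 3.378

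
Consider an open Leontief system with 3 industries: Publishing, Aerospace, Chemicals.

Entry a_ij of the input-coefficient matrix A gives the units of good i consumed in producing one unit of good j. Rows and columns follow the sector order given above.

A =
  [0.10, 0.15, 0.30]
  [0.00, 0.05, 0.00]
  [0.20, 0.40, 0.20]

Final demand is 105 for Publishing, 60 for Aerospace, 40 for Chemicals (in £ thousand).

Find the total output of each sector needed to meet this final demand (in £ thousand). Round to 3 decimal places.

x_1 = 168.421, x_2 = 63.158, x_3 = 123.684

I − A =
  [   0.90    -0.15    -0.30]
  [   0.00     0.95     0.00]
  [  -0.20    -0.40     0.80]
Cofactors of I−A, C_ij = (−1)^(i+j)·(minor ij) (rows/columns in the sector order above):
  C_11 = (0.95)(0.80) − (0.00)(-0.40) = 0.7600
  C_12 = −[(0.00)(0.80) − (0.00)(-0.20)] = 0.0000
  C_13 = (0.00)(-0.40) − (0.95)(-0.20) = 0.1900
  C_21 = −[(-0.15)(0.80) − (-0.30)(-0.40)] = 0.2400
  C_22 = (0.90)(0.80) − (-0.30)(-0.20) = 0.6600
  C_23 = −[(0.90)(-0.40) − (-0.15)(-0.20)] = 0.3900
  C_31 = (-0.15)(0.00) − (-0.30)(0.95) = 0.2850
  C_32 = −[(0.90)(0.00) − (-0.30)(0.00)] = 0.0000
  C_33 = (0.90)(0.95) − (-0.15)(0.00) = 0.8550
det(I−A) = Σ_j (I−A)_1j·C_1j = (0.90)(0.7600) + (-0.15)(0.0000) + (-0.30)(0.1900) = 0.6270
adj(I−A) = Cᵀ =
  [ 0.7600   0.2400   0.2850]
  [ 0.0000   0.6600   0.0000]
  [ 0.1900   0.3900   0.8550]
(I − A)⁻¹ = adj(I−A) / det(I−A) ≈
  [   1.2121     0.3828     0.4545]
  [   0.0000     1.0526     0.0000]
  [   0.3030     0.6220     1.3636]
x = (I − A)⁻¹ d = adj(I−A)·d / det(I−A), with det(I−A) = 0.6270:
  x_1 = (0.7600·105 + 0.2400·60 + 0.2850·40) / 0.6270 = 105.60 / 0.6270 ≈ 168.421
  x_2 = (0.0000·105 + 0.6600·60 + 0.0000·40) / 0.6270 = 39.60 / 0.6270 ≈ 63.158
  x_3 = (0.1900·105 + 0.3900·60 + 0.8550·40) / 0.6270 = 77.55 / 0.6270 ≈ 123.684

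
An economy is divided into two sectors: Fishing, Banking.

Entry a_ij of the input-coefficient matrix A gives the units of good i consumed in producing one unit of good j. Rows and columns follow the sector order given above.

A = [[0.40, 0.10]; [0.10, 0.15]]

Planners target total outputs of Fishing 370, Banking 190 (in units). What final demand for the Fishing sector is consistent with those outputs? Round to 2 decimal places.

d_F = 203.00

I − A =
  [   0.60    -0.10]
  [  -0.10     0.85]
d = (I − A) x:
  d_F = (+0.60)·370 + (-0.10)·190 = 203.00
  d_B = (-0.10)·370 + (+0.85)·190 = 124.50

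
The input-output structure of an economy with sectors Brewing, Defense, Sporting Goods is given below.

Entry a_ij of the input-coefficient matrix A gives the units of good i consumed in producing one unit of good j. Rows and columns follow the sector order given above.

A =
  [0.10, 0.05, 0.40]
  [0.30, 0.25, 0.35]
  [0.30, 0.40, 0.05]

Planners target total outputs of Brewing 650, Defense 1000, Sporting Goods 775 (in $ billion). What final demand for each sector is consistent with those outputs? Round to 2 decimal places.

I − A =
  [   0.90    -0.05    -0.40]
  [  -0.30     0.75    -0.35]
  [  -0.30    -0.40     0.95]
d = (I − A) x:
  d_B = (+0.90)·650 + (-0.05)·1000 + (-0.40)·775 = 225.00
  d_D = (-0.30)·650 + (+0.75)·1000 + (-0.35)·775 = 283.75
  d_S = (-0.30)·650 + (-0.40)·1000 + (+0.95)·775 = 141.25

d_B = 225.00, d_D = 283.75, d_S = 141.25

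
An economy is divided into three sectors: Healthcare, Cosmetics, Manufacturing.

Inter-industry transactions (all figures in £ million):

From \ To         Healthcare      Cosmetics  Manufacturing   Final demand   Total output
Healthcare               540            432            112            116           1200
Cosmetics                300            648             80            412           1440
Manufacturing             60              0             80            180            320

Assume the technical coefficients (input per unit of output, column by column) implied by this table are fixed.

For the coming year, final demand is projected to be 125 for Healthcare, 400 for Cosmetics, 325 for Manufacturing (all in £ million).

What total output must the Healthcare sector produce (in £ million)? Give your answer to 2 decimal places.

Technical coefficients a_ij = z_ij / X_j:
  a_11 = 540/1200 = 0.45, a_21 = 300/1200 = 0.25, a_31 = 60/1200 = 0.05
  a_12 = 432/1440 = 0.30, a_22 = 648/1440 = 0.45, a_32 = 0/1440 = 0.00
  a_13 = 112/320 = 0.35, a_23 = 80/320 = 0.25, a_33 = 80/320 = 0.25
I − A =
  [   0.55    -0.30    -0.35]
  [  -0.25     0.55    -0.25]
  [  -0.05     0.00     0.75]
Cofactors of I−A, C_ij = (−1)^(i+j)·(minor ij) (rows/columns in the sector order above):
  C_11 = (0.55)(0.75) − (-0.25)(0.00) = 0.4125
  C_12 = −[(-0.25)(0.75) − (-0.25)(-0.05)] = 0.2000
  C_13 = (-0.25)(0.00) − (0.55)(-0.05) = 0.0275
  C_21 = −[(-0.30)(0.75) − (-0.35)(0.00)] = 0.2250
  C_22 = (0.55)(0.75) − (-0.35)(-0.05) = 0.3950
  C_23 = −[(0.55)(0.00) − (-0.30)(-0.05)] = 0.0150
  C_31 = (-0.30)(-0.25) − (-0.35)(0.55) = 0.2675
  C_32 = −[(0.55)(-0.25) − (-0.35)(-0.25)] = 0.2250
  C_33 = (0.55)(0.55) − (-0.30)(-0.25) = 0.2275
det(I−A) = Σ_j (I−A)_1j·C_1j = (0.55)(0.4125) + (-0.30)(0.2000) + (-0.35)(0.0275) = 0.15725
adj(I−A) = Cᵀ =
  [ 0.4125   0.2250   0.2675]
  [ 0.2000   0.3950   0.2250]
  [ 0.0275   0.0150   0.2275]
(I − A)⁻¹ = adj(I−A) / det(I−A) ≈
  [   2.6232     1.4308     1.7011]
  [   1.2719     2.5119     1.4308]
  [   0.1749     0.0954     1.4467]
x = (I − A)⁻¹ d = adj(I−A)·d / det(I−A), with det(I−A) = 0.15725:
  x_1 = (0.4125·125 + 0.2250·400 + 0.2675·325) / 0.15725 = 228.50 / 0.15725 ≈ 1453.10
  x_2 = (0.2000·125 + 0.3950·400 + 0.2250·325) / 0.15725 = 256.125 / 0.15725 ≈ 1628.78
  x_3 = (0.0275·125 + 0.0150·400 + 0.2275·325) / 0.15725 = 83.375 / 0.15725 ≈ 530.21

x_1 = 1453.10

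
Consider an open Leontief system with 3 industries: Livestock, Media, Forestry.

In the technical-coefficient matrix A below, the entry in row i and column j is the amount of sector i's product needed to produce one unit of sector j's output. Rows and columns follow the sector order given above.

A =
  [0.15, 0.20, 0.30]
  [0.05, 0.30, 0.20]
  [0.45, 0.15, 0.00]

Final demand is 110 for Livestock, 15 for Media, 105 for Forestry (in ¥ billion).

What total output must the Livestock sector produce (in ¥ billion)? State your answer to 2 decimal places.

I − A =
  [   0.85    -0.20    -0.30]
  [  -0.05     0.70    -0.20]
  [  -0.45    -0.15     1.00]
Cofactors of I−A, C_ij = (−1)^(i+j)·(minor ij) (rows/columns in the sector order above):
  C_11 = (0.70)(1.00) − (-0.20)(-0.15) = 0.6700
  C_12 = −[(-0.05)(1.00) − (-0.20)(-0.45)] = 0.1400
  C_13 = (-0.05)(-0.15) − (0.70)(-0.45) = 0.3225
  C_21 = −[(-0.20)(1.00) − (-0.30)(-0.15)] = 0.2450
  C_22 = (0.85)(1.00) − (-0.30)(-0.45) = 0.7150
  C_23 = −[(0.85)(-0.15) − (-0.20)(-0.45)] = 0.2175
  C_31 = (-0.20)(-0.20) − (-0.30)(0.70) = 0.2500
  C_32 = −[(0.85)(-0.20) − (-0.30)(-0.05)] = 0.1850
  C_33 = (0.85)(0.70) − (-0.20)(-0.05) = 0.5850
det(I−A) = Σ_j (I−A)_1j·C_1j = (0.85)(0.6700) + (-0.20)(0.1400) + (-0.30)(0.3225) = 0.44475
adj(I−A) = Cᵀ =
  [ 0.6700   0.2450   0.2500]
  [ 0.1400   0.7150   0.1850]
  [ 0.3225   0.2175   0.5850]
(I − A)⁻¹ = adj(I−A) / det(I−A) ≈
  [   1.5065     0.5509     0.5621]
  [   0.3148     1.6076     0.4160]
  [   0.7251     0.4890     1.3153]
x = (I − A)⁻¹ d = adj(I−A)·d / det(I−A), with det(I−A) = 0.44475:
  x_1 = (0.6700·110 + 0.2450·15 + 0.2500·105) / 0.44475 = 103.625 / 0.44475 ≈ 233.00
  x_2 = (0.1400·110 + 0.7150·15 + 0.1850·105) / 0.44475 = 45.55 / 0.44475 ≈ 102.42
  x_3 = (0.3225·110 + 0.2175·15 + 0.5850·105) / 0.44475 = 100.1625 / 0.44475 ≈ 225.21

x_1 = 233.00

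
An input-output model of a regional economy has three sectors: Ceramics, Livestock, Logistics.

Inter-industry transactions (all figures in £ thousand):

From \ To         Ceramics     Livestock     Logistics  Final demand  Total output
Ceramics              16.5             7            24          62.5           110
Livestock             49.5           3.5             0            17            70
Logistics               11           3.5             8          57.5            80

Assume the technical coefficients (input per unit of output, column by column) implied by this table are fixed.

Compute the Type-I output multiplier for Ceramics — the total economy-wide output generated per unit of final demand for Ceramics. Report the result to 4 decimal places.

Technical coefficients a_ij = z_ij / X_j:
  a_11 = 16.5/110 = 0.15, a_21 = 49.5/110 = 0.45, a_31 = 11/110 = 0.10
  a_12 = 7/70 = 0.10, a_22 = 3.5/70 = 0.05, a_32 = 3.5/70 = 0.05
  a_13 = 24/80 = 0.30, a_23 = 0/80 = 0.00, a_33 = 8/80 = 0.10
I − A =
  [   0.85    -0.10    -0.30]
  [  -0.45     0.95     0.00]
  [  -0.10    -0.05     0.90]
Cofactors of I−A, C_ij = (−1)^(i+j)·(minor ij) (rows/columns in the sector order above):
  C_11 = (0.95)(0.90) − (0.00)(-0.05) = 0.8550
  C_12 = −[(-0.45)(0.90) − (0.00)(-0.10)] = 0.4050
  C_13 = (-0.45)(-0.05) − (0.95)(-0.10) = 0.1175
  C_21 = −[(-0.10)(0.90) − (-0.30)(-0.05)] = 0.1050
  C_22 = (0.85)(0.90) − (-0.30)(-0.10) = 0.7350
  C_23 = −[(0.85)(-0.05) − (-0.10)(-0.10)] = 0.0525
  C_31 = (-0.10)(0.00) − (-0.30)(0.95) = 0.2850
  C_32 = −[(0.85)(0.00) − (-0.30)(-0.45)] = 0.1350
  C_33 = (0.85)(0.95) − (-0.10)(-0.45) = 0.7625
det(I−A) = Σ_j (I−A)_1j·C_1j = (0.85)(0.8550) + (-0.10)(0.4050) + (-0.30)(0.1175) = 0.6510
adj(I−A) = Cᵀ =
  [ 0.8550   0.1050   0.2850]
  [ 0.4050   0.7350   0.1350]
  [ 0.1175   0.0525   0.7625]
(I − A)⁻¹ = adj(I−A) / det(I−A) ≈
  [   1.31336     0.16129     0.43779]
  [   0.62212     1.12903     0.20737]
  [   0.18049     0.08065     1.17127]
The output multiplier for sector j is the column-j sum of the Leontief inverse (I − A)⁻¹ = adj(I−A) / det(I−A).
Column 1 of adj(I−A): (0.8550, 0.4050, 0.1175); det(I−A) = 0.6510.
m_1 = (0.8550 + 0.4050 + 0.1175) / 0.6510 = 1.3775 / 0.6510 ≈ 2.1160.

m_1 = 2.1160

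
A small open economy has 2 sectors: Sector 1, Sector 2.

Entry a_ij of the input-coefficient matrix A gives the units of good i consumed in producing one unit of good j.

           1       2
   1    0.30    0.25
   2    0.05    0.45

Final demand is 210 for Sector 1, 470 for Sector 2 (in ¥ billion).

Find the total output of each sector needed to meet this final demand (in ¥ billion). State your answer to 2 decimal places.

I − A =
  [   0.70    -0.25]
  [  -0.05     0.55]
det(I−A) = (0.70)(0.55) − (-0.25)(-0.05) = 0.3725
adj(I−A) = [[0.55, 0.25], [0.05, 0.70]]
(I − A)⁻¹ = adj(I−A) / det(I−A) ≈
  [   1.4765     0.6711]
  [   0.1342     1.8792]
x = (I − A)⁻¹ d = adj(I−A)·d / det(I−A), with det(I−A) = 0.3725:
  x_1 = (0.55·210 + 0.25·470) / 0.3725 = 233.00 / 0.3725 ≈ 625.50
  x_2 = (0.05·210 + 0.70·470) / 0.3725 = 339.50 / 0.3725 ≈ 911.41

x_1 = 625.50, x_2 = 911.41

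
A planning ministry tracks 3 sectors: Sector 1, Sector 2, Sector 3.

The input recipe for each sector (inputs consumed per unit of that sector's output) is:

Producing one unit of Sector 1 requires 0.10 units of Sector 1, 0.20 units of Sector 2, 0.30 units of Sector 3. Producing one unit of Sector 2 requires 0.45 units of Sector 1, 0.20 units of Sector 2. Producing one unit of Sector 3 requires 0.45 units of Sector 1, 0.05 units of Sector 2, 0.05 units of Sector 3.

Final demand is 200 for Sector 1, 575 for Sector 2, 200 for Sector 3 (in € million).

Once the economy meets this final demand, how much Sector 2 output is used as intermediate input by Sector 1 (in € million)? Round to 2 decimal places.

z_21 = 196.10

I − A =
  [   0.90    -0.45    -0.45]
  [  -0.20     0.80    -0.05]
  [  -0.30     0.00     0.95]
Cofactors of I−A, C_ij = (−1)^(i+j)·(minor ij) (rows/columns in the sector order above):
  C_11 = (0.80)(0.95) − (-0.05)(0.00) = 0.7600
  C_12 = −[(-0.20)(0.95) − (-0.05)(-0.30)] = 0.2050
  C_13 = (-0.20)(0.00) − (0.80)(-0.30) = 0.2400
  C_21 = −[(-0.45)(0.95) − (-0.45)(0.00)] = 0.4275
  C_22 = (0.90)(0.95) − (-0.45)(-0.30) = 0.7200
  C_23 = −[(0.90)(0.00) − (-0.45)(-0.30)] = 0.1350
  C_31 = (-0.45)(-0.05) − (-0.45)(0.80) = 0.3825
  C_32 = −[(0.90)(-0.05) − (-0.45)(-0.20)] = 0.1350
  C_33 = (0.90)(0.80) − (-0.45)(-0.20) = 0.6300
det(I−A) = Σ_j (I−A)_1j·C_1j = (0.90)(0.7600) + (-0.45)(0.2050) + (-0.45)(0.2400) = 0.48375
adj(I−A) = Cᵀ =
  [ 0.7600   0.4275   0.3825]
  [ 0.2050   0.7200   0.1350]
  [ 0.2400   0.1350   0.6300]
(I − A)⁻¹ = adj(I−A) / det(I−A) ≈
  [   1.5711     0.8837     0.7907]
  [   0.4238     1.4884     0.2791]
  [   0.4961     0.2791     1.3023]
First solve x = (I − A)⁻¹ d = adj(I−A)·d / det(I−A); in particular x_1 = (0.7600·200 + 0.4275·575 + 0.3825·200) / 0.48375 = 474.3125 / 0.48375 ≈ 980.4910.
Intermediate flow from 2 to 1: z_21 = a_21 · x_1 = 0.20 × 474.3125 / 0.48375 = 94.8625 / 0.48375 ≈ 196.10.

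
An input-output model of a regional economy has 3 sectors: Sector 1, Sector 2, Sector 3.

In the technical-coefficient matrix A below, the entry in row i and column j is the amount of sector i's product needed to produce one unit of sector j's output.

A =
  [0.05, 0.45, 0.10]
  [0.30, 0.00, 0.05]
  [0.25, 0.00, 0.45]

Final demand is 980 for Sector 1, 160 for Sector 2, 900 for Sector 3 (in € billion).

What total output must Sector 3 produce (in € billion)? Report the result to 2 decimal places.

x_3 = 2386.11

I − A =
  [   0.95    -0.45    -0.10]
  [  -0.30     1.00    -0.05]
  [  -0.25     0.00     0.55]
Cofactors of I−A, C_ij = (−1)^(i+j)·(minor ij) (rows/columns in the sector order above):
  C_11 = (1.00)(0.55) − (-0.05)(0.00) = 0.5500
  C_12 = −[(-0.30)(0.55) − (-0.05)(-0.25)] = 0.1775
  C_13 = (-0.30)(0.00) − (1.00)(-0.25) = 0.2500
  C_21 = −[(-0.45)(0.55) − (-0.10)(0.00)] = 0.2475
  C_22 = (0.95)(0.55) − (-0.10)(-0.25) = 0.4975
  C_23 = −[(0.95)(0.00) − (-0.45)(-0.25)] = 0.1125
  C_31 = (-0.45)(-0.05) − (-0.10)(1.00) = 0.1225
  C_32 = −[(0.95)(-0.05) − (-0.10)(-0.30)] = 0.0775
  C_33 = (0.95)(1.00) − (-0.45)(-0.30) = 0.8150
det(I−A) = Σ_j (I−A)_1j·C_1j = (0.95)(0.5500) + (-0.45)(0.1775) + (-0.10)(0.2500) = 0.417625
adj(I−A) = Cᵀ =
  [ 0.5500   0.2475   0.1225]
  [ 0.1775   0.4975   0.0775]
  [ 0.2500   0.1125   0.8150]
(I − A)⁻¹ = adj(I−A) / det(I−A) ≈
  [   1.3170     0.5926     0.2933]
  [   0.4250     1.1913     0.1856]
  [   0.5986     0.2694     1.9515]
x = (I − A)⁻¹ d = adj(I−A)·d / det(I−A), with det(I−A) = 0.417625:
  x_1 = (0.5500·980 + 0.2475·160 + 0.1225·900) / 0.417625 = 688.85 / 0.417625 ≈ 1649.45
  x_2 = (0.1775·980 + 0.4975·160 + 0.0775·900) / 0.417625 = 323.30 / 0.417625 ≈ 774.14
  x_3 = (0.2500·980 + 0.1125·160 + 0.8150·900) / 0.417625 = 996.50 / 0.417625 ≈ 2386.11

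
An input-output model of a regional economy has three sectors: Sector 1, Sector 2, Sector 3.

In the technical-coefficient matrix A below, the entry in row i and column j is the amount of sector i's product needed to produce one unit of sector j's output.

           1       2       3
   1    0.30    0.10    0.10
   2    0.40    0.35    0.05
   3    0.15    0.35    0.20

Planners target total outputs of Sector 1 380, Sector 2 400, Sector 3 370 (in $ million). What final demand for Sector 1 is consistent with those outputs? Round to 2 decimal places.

I − A =
  [   0.70    -0.10    -0.10]
  [  -0.40     0.65    -0.05]
  [  -0.15    -0.35     0.80]
d = (I − A) x:
  d_1 = (+0.70)·380 + (-0.10)·400 + (-0.10)·370 = 189.00
  d_2 = (-0.40)·380 + (+0.65)·400 + (-0.05)·370 = 89.50
  d_3 = (-0.15)·380 + (-0.35)·400 + (+0.80)·370 = 99.00

d_1 = 189.00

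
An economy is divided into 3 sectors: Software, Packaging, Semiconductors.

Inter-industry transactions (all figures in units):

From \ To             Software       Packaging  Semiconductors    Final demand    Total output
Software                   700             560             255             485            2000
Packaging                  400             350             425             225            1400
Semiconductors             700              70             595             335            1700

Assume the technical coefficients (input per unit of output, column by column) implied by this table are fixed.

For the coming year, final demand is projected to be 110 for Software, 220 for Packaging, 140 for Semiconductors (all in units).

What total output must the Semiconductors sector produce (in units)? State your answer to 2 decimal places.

x_3 = 690.95

Technical coefficients a_ij = z_ij / X_j:
  a_11 = 700/2000 = 0.35, a_21 = 400/2000 = 0.20, a_31 = 700/2000 = 0.35
  a_12 = 560/1400 = 0.40, a_22 = 350/1400 = 0.25, a_32 = 70/1400 = 0.05
  a_13 = 255/1700 = 0.15, a_23 = 425/1700 = 0.25, a_33 = 595/1700 = 0.35
I − A =
  [   0.65    -0.40    -0.15]
  [  -0.20     0.75    -0.25]
  [  -0.35    -0.05     0.65]
Cofactors of I−A, C_ij = (−1)^(i+j)·(minor ij) (rows/columns in the sector order above):
  C_11 = (0.75)(0.65) − (-0.25)(-0.05) = 0.4750
  C_12 = −[(-0.20)(0.65) − (-0.25)(-0.35)] = 0.2175
  C_13 = (-0.20)(-0.05) − (0.75)(-0.35) = 0.2725
  C_21 = −[(-0.40)(0.65) − (-0.15)(-0.05)] = 0.2675
  C_22 = (0.65)(0.65) − (-0.15)(-0.35) = 0.3700
  C_23 = −[(0.65)(-0.05) − (-0.40)(-0.35)] = 0.1725
  C_31 = (-0.40)(-0.25) − (-0.15)(0.75) = 0.2125
  C_32 = −[(0.65)(-0.25) − (-0.15)(-0.20)] = 0.1925
  C_33 = (0.65)(0.75) − (-0.40)(-0.20) = 0.4075
det(I−A) = Σ_j (I−A)_1j·C_1j = (0.65)(0.4750) + (-0.40)(0.2175) + (-0.15)(0.2725) = 0.180875
adj(I−A) = Cᵀ =
  [ 0.4750   0.2675   0.2125]
  [ 0.2175   0.3700   0.1925]
  [ 0.2725   0.1725   0.4075]
(I − A)⁻¹ = adj(I−A) / det(I−A) ≈
  [   2.6261     1.4789     1.1748]
  [   1.2025     2.0456     1.0643]
  [   1.5066     0.9537     2.2529]
x = (I − A)⁻¹ d = adj(I−A)·d / det(I−A), with det(I−A) = 0.180875:
  x_1 = (0.4750·110 + 0.2675·220 + 0.2125·140) / 0.180875 = 140.85 / 0.180875 ≈ 778.71
  x_2 = (0.2175·110 + 0.3700·220 + 0.1925·140) / 0.180875 = 132.275 / 0.180875 ≈ 731.31
  x_3 = (0.2725·110 + 0.1725·220 + 0.4075·140) / 0.180875 = 124.975 / 0.180875 ≈ 690.95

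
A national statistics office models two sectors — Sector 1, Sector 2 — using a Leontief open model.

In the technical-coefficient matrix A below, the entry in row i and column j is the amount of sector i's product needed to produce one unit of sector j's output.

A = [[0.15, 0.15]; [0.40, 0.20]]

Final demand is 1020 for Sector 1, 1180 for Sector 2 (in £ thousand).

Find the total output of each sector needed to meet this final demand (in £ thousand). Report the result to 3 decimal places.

x_1 = 1601.613, x_2 = 2275.806

I − A =
  [   0.85    -0.15]
  [  -0.40     0.80]
det(I−A) = (0.85)(0.80) − (-0.15)(-0.40) = 0.6200
adj(I−A) = [[0.80, 0.15], [0.40, 0.85]]
(I − A)⁻¹ = adj(I−A) / det(I−A) ≈
  [   1.2903     0.2419]
  [   0.6452     1.3710]
x = (I − A)⁻¹ d = adj(I−A)·d / det(I−A), with det(I−A) = 0.6200:
  x_1 = (0.80·1020 + 0.15·1180) / 0.6200 = 993.00 / 0.6200 ≈ 1601.613
  x_2 = (0.40·1020 + 0.85·1180) / 0.6200 = 1411.00 / 0.6200 ≈ 2275.806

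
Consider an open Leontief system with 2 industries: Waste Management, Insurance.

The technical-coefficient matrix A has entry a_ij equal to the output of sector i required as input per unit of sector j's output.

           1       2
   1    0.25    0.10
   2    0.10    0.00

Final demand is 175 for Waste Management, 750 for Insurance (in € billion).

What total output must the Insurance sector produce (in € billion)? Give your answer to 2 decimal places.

I − A =
  [   0.75    -0.10]
  [  -0.10     1.00]
det(I−A) = (0.75)(1.00) − (-0.10)(-0.10) = 0.7400
adj(I−A) = [[1.00, 0.10], [0.10, 0.75]]
(I − A)⁻¹ = adj(I−A) / det(I−A) ≈
  [   1.3514     0.1351]
  [   0.1351     1.0135]
x = (I − A)⁻¹ d = adj(I−A)·d / det(I−A), with det(I−A) = 0.7400:
  x_1 = (1.00·175 + 0.10·750) / 0.7400 = 250.00 / 0.7400 ≈ 337.84
  x_2 = (0.10·175 + 0.75·750) / 0.7400 = 580.00 / 0.7400 ≈ 783.78

x_2 = 783.78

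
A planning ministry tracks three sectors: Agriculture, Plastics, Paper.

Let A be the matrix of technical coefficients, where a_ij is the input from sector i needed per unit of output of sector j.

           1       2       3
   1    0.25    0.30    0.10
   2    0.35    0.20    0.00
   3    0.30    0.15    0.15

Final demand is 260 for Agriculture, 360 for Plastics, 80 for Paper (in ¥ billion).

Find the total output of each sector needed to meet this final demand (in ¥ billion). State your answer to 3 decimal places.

x_1 = 716.220, x_2 = 763.346, x_3 = 481.609

I − A =
  [   0.75    -0.30    -0.10]
  [  -0.35     0.80     0.00]
  [  -0.30    -0.15     0.85]
Cofactors of I−A, C_ij = (−1)^(i+j)·(minor ij) (rows/columns in the sector order above):
  C_11 = (0.80)(0.85) − (0.00)(-0.15) = 0.6800
  C_12 = −[(-0.35)(0.85) − (0.00)(-0.30)] = 0.2975
  C_13 = (-0.35)(-0.15) − (0.80)(-0.30) = 0.2925
  C_21 = −[(-0.30)(0.85) − (-0.10)(-0.15)] = 0.2700
  C_22 = (0.75)(0.85) − (-0.10)(-0.30) = 0.6075
  C_23 = −[(0.75)(-0.15) − (-0.30)(-0.30)] = 0.2025
  C_31 = (-0.30)(0.00) − (-0.10)(0.80) = 0.0800
  C_32 = −[(0.75)(0.00) − (-0.10)(-0.35)] = 0.0350
  C_33 = (0.75)(0.80) − (-0.30)(-0.35) = 0.4950
det(I−A) = Σ_j (I−A)_1j·C_1j = (0.75)(0.6800) + (-0.30)(0.2975) + (-0.10)(0.2925) = 0.3915
adj(I−A) = Cᵀ =
  [ 0.6800   0.2700   0.0800]
  [ 0.2975   0.6075   0.0350]
  [ 0.2925   0.2025   0.4950]
(I − A)⁻¹ = adj(I−A) / det(I−A) ≈
  [   1.7369     0.6897     0.2043]
  [   0.7599     1.5517     0.0894]
  [   0.7471     0.5172     1.2644]
x = (I − A)⁻¹ d = adj(I−A)·d / det(I−A), with det(I−A) = 0.3915:
  x_1 = (0.6800·260 + 0.2700·360 + 0.0800·80) / 0.3915 = 280.40 / 0.3915 ≈ 716.220
  x_2 = (0.2975·260 + 0.6075·360 + 0.0350·80) / 0.3915 = 298.85 / 0.3915 ≈ 763.346
  x_3 = (0.2925·260 + 0.2025·360 + 0.4950·80) / 0.3915 = 188.55 / 0.3915 ≈ 481.609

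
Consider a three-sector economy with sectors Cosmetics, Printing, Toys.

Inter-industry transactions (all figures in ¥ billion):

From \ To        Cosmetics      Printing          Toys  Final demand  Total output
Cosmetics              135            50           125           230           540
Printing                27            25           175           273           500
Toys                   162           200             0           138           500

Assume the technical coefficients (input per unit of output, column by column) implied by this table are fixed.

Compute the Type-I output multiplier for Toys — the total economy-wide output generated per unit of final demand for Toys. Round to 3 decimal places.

m_T = 2.433

Technical coefficients a_ij = z_ij / X_j:
  a_CC = 135/540 = 0.25, a_PC = 27/540 = 0.05, a_TC = 162/540 = 0.30
  a_CP = 50/500 = 0.10, a_PP = 25/500 = 0.05, a_TP = 200/500 = 0.40
  a_CT = 125/500 = 0.25, a_PT = 175/500 = 0.35, a_TT = 0/500 = 0.00
I − A =
  [   0.75    -0.10    -0.25]
  [  -0.05     0.95    -0.35]
  [  -0.30    -0.40     1.00]
Cofactors of I−A, C_ij = (−1)^(i+j)·(minor ij) (rows/columns in the sector order above):
  C_11 = (0.95)(1.00) − (-0.35)(-0.40) = 0.8100
  C_12 = −[(-0.05)(1.00) − (-0.35)(-0.30)] = 0.1550
  C_13 = (-0.05)(-0.40) − (0.95)(-0.30) = 0.3050
  C_21 = −[(-0.10)(1.00) − (-0.25)(-0.40)] = 0.2000
  C_22 = (0.75)(1.00) − (-0.25)(-0.30) = 0.6750
  C_23 = −[(0.75)(-0.40) − (-0.10)(-0.30)] = 0.3300
  C_31 = (-0.10)(-0.35) − (-0.25)(0.95) = 0.2725
  C_32 = −[(0.75)(-0.35) − (-0.25)(-0.05)] = 0.2750
  C_33 = (0.75)(0.95) − (-0.10)(-0.05) = 0.7075
det(I−A) = Σ_j (I−A)_1j·C_1j = (0.75)(0.8100) + (-0.10)(0.1550) + (-0.25)(0.3050) = 0.51575
adj(I−A) = Cᵀ =
  [ 0.8100   0.2000   0.2725]
  [ 0.1550   0.6750   0.2750]
  [ 0.3050   0.3300   0.7075]
(I − A)⁻¹ = adj(I−A) / det(I−A) ≈
  [   1.5705     0.3878     0.5284]
  [   0.3005     1.3088     0.5332]
  [   0.5914     0.6398     1.3718]
The output multiplier for sector j is the column-j sum of the Leontief inverse (I − A)⁻¹ = adj(I−A) / det(I−A).
Column T of adj(I−A): (0.2725, 0.2750, 0.7075); det(I−A) = 0.51575.
m_T = (0.2725 + 0.2750 + 0.7075) / 0.51575 = 1.255 / 0.51575 ≈ 2.433.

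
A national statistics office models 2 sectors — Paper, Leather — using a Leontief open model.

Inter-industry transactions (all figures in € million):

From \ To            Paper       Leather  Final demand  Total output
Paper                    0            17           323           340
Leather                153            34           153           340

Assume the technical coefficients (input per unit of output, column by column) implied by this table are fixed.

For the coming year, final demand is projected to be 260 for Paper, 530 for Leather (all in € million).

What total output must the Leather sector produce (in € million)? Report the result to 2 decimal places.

Technical coefficients a_ij = z_ij / X_j:
  a_PP = 0/340 = 0.00, a_LP = 153/340 = 0.45
  a_PL = 17/340 = 0.05, a_LL = 34/340 = 0.10
I − A =
  [   1.00    -0.05]
  [  -0.45     0.90]
det(I−A) = (1.00)(0.90) − (-0.05)(-0.45) = 0.8775
adj(I−A) = [[0.90, 0.05], [0.45, 1.00]]
(I − A)⁻¹ = adj(I−A) / det(I−A) ≈
  [   1.0256     0.0570]
  [   0.5128     1.1396]
x = (I − A)⁻¹ d = adj(I−A)·d / det(I−A), with det(I−A) = 0.8775:
  x_P = (0.90·260 + 0.05·530) / 0.8775 = 260.50 / 0.8775 ≈ 296.87
  x_L = (0.45·260 + 1.00·530) / 0.8775 = 647.00 / 0.8775 ≈ 737.32

x_L = 737.32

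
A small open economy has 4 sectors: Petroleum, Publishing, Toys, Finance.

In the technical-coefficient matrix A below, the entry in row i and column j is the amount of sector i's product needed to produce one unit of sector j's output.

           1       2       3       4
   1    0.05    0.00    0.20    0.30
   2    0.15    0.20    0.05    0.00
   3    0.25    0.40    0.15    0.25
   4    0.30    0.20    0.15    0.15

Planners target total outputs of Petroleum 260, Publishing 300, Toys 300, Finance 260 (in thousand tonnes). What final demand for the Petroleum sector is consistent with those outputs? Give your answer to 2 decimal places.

d_1 = 109.00

I − A =
  [   0.95     0.00    -0.20    -0.30]
  [  -0.15     0.80    -0.05     0.00]
  [  -0.25    -0.40     0.85    -0.25]
  [  -0.30    -0.20    -0.15     0.85]
d = (I − A) x:
  d_1 = (+0.95)·260 + (+0.00)·300 + (-0.20)·300 + (-0.30)·260 = 109.00
  d_2 = (-0.15)·260 + (+0.80)·300 + (-0.05)·300 + (+0.00)·260 = 186.00
  d_3 = (-0.25)·260 + (-0.40)·300 + (+0.85)·300 + (-0.25)·260 = 5.00
  d_4 = (-0.30)·260 + (-0.20)·300 + (-0.15)·300 + (+0.85)·260 = 38.00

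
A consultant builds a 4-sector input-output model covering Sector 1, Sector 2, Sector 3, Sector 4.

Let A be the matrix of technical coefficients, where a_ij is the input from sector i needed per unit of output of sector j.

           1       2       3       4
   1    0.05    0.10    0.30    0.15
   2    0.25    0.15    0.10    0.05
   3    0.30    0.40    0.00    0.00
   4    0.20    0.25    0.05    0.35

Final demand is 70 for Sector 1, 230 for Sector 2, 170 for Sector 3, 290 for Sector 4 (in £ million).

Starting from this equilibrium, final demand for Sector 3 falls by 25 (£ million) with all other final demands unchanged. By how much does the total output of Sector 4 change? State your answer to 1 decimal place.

Δx_4 = -9.3

I − A =
  [   0.95    -0.10    -0.30    -0.15]
  [  -0.25     0.85    -0.10    -0.05]
  [  -0.30    -0.40     1.00     0.00]
  [  -0.20    -0.25    -0.05     0.65]
Compute the cofactors C_ij = (−1)^(i+j)·(3×3 minor ij) of I−A; the adjugate is their transpose:
adj(I−A) = Cᵀ =
  [ 0.513000   0.183500   0.178875   0.132500]
  [ 0.192750   0.526750   0.114750   0.085000]
  [ 0.231000   0.265750   0.460875   0.073750]
  [ 0.249750   0.279500   0.134625   0.635000]
det(I−A) = Σ_j (I−A)_1j·C_1j = (0.95)(0.513000) + (-0.10)(0.192750) + (-0.30)(0.231000) + (-0.15)(0.249750) = 0.3613125
(I − A)⁻¹ = adj(I−A) / det(I−A) ≈
  [   1.4198     0.5079     0.4951     0.3667]
  [   0.5335     1.4579     0.3176     0.2353]
  [   0.6393     0.7355     1.2756     0.2041]
  [   0.6912     0.7736     0.3726     1.7575]
Δx = (I − A)⁻¹ Δd with Δd having -25 in the Sector 3 component and 0 elsewhere.
So Δx_4 = L_43 · (-25), where L_43 = adj(I−A)_43 / det(I−A) = 0.134625 / 0.3613125.
Δx_4 = 0.134625 × (-25) / 0.3613125 = -3.365625 / 0.3613125 ≈ -9.3.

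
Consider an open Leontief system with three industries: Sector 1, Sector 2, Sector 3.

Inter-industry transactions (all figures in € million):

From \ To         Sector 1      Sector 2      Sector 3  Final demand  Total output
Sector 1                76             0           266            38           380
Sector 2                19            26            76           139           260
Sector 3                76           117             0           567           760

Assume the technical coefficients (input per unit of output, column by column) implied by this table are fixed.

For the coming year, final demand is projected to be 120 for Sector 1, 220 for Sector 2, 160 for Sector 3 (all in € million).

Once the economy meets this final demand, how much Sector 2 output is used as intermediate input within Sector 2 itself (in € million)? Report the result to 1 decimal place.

Technical coefficients a_ij = z_ij / X_j:
  a_11 = 76/380 = 0.20, a_21 = 19/380 = 0.05, a_31 = 76/380 = 0.20
  a_12 = 0/260 = 0.00, a_22 = 26/260 = 0.10, a_32 = 117/260 = 0.45
  a_13 = 266/760 = 0.35, a_23 = 76/760 = 0.10, a_33 = 0/760 = 0.00
I − A =
  [   0.80     0.00    -0.35]
  [  -0.05     0.90    -0.10]
  [  -0.20    -0.45     1.00]
Cofactors of I−A, C_ij = (−1)^(i+j)·(minor ij) (rows/columns in the sector order above):
  C_11 = (0.90)(1.00) − (-0.10)(-0.45) = 0.8550
  C_12 = −[(-0.05)(1.00) − (-0.10)(-0.20)] = 0.0700
  C_13 = (-0.05)(-0.45) − (0.90)(-0.20) = 0.2025
  C_21 = −[(0.00)(1.00) − (-0.35)(-0.45)] = 0.1575
  C_22 = (0.80)(1.00) − (-0.35)(-0.20) = 0.7300
  C_23 = −[(0.80)(-0.45) − (0.00)(-0.20)] = 0.3600
  C_31 = (0.00)(-0.10) − (-0.35)(0.90) = 0.3150
  C_32 = −[(0.80)(-0.10) − (-0.35)(-0.05)] = 0.0975
  C_33 = (0.80)(0.90) − (0.00)(-0.05) = 0.7200
det(I−A) = Σ_j (I−A)_1j·C_1j = (0.80)(0.8550) + (0.00)(0.0700) + (-0.35)(0.2025) = 0.613125
adj(I−A) = Cᵀ =
  [ 0.8550   0.1575   0.3150]
  [ 0.0700   0.7300   0.0975]
  [ 0.2025   0.3600   0.7200]
(I − A)⁻¹ = adj(I−A) / det(I−A) ≈
  [   1.3945     0.2569     0.5138]
  [   0.1142     1.1906     0.1590]
  [   0.3303     0.5872     1.1743]
First solve x = (I − A)⁻¹ d = adj(I−A)·d / det(I−A); in particular x_2 = (0.0700·120 + 0.7300·220 + 0.0975·160) / 0.613125 = 184.60 / 0.613125 ≈ 301.081.
Intermediate flow from 2 to 2: z_22 = a_22 · x_2 = 0.10 × 184.60 / 0.613125 = 18.46 / 0.613125 ≈ 30.1.

z_22 = 30.1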